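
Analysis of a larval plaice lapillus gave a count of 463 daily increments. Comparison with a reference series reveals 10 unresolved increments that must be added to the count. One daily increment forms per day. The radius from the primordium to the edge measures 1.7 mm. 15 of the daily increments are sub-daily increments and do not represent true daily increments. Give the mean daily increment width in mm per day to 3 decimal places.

Adjusted count: 463 − 15 + 10 = 458 daily increments.
Extension rate ≈ 1.7 / 458 = 0.004 mm per day.

0.004 mm per day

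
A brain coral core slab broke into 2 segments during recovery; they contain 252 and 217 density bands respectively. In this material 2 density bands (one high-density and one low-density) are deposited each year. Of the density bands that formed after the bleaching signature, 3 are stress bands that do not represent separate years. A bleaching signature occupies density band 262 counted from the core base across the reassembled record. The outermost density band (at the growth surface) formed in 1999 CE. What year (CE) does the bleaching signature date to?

1897 CE

Total density bands = 252 + 217 = 469.
469 − 262 = 207 density bands lie beyond the bleaching signature toward the growth surface.
Excluding 3 false density bands: 207 − 3 = 204.
204 density bands at 2 per year is 204 / 2 = 102 years.
1999 − 102 = 1897 CE.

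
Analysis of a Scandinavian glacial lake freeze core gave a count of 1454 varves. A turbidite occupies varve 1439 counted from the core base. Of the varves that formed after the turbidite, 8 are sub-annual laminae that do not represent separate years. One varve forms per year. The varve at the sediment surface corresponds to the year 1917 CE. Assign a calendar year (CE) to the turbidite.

1454 − 1439 = 15 varves lie beyond the turbidite toward the sediment surface.
Excluding 8 false varves: 15 − 8 = 7.
The varve at the sediment surface is 1917 CE, so the turbidite dates to 1917 − 7 = 1910 CE.

1910 CE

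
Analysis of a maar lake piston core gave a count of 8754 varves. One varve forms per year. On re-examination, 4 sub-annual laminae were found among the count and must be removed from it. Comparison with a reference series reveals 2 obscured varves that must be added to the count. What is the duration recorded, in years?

After corrections the count is 8754 − 4 + 2 = 8752 varves.
One varve per year makes the duration 8752 years.

8752 yr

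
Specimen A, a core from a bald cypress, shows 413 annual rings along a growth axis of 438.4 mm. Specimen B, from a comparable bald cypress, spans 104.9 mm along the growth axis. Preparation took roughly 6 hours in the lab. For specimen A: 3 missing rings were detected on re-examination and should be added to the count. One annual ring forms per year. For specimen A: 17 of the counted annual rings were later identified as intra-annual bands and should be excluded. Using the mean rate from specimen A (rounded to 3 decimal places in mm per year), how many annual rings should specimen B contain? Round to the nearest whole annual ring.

Specimen A: adjusted count: 413 − 17 + 3 = 399 annual rings.
A: Extension rate ≈ 438.4 / 399 = 1.099 mm per year.
B spans 104.9 / 1.099 = 95.45 years ≈ 95 annual rings.

95 annual rings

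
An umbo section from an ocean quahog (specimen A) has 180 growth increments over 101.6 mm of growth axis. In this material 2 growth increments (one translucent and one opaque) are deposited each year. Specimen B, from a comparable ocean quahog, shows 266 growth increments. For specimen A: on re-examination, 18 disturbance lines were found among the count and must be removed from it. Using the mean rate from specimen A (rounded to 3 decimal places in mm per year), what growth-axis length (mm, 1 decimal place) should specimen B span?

Specimen A: adjusted count: 180 − 18 = 162 growth increments.
Specimen A: with 2 growth increments per year, 162 / 2 = 81 years.
A: Mean rate = 101.6 mm / 81 years ≈ 1.254 mm per year.
Specimen B: dividing by 2 growth increments per year: 266 / 2 = 133 years. Length of B = 1.254 × 133 = 166.8 mm.

166.8 mm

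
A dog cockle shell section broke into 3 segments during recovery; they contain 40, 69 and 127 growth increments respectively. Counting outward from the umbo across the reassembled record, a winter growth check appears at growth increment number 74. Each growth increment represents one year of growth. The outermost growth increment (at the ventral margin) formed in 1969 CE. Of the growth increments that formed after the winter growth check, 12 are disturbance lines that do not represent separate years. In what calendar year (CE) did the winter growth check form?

Total growth increments = 40 + 69 + 127 = 236.
Between growth increment 74 and the ventral margin there are 236 − 74 = 162 growth increments.
Removing the 12 false growth increments leaves 162 − 12 = 150 true growth increments beyond the winter growth check.
Counting back 150 years from 1969 CE places the winter growth check in 1969 − 150 = 1819 CE.

1819 CE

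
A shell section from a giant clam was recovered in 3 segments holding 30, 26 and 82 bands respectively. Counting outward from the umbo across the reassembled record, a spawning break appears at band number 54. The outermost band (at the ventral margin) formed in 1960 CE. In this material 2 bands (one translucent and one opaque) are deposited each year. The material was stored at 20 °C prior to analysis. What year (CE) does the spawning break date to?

1918 CE

Total bands = 30 + 26 + 82 = 138.
The spawning break sits at band 54 from the umbo, so 138 − 54 = 84 bands formed after it.
Dividing by 2 bands per year: 84 / 2 = 42 years.
Counting back 42 years from 1960 CE places the spawning break in 1960 − 42 = 1918 CE.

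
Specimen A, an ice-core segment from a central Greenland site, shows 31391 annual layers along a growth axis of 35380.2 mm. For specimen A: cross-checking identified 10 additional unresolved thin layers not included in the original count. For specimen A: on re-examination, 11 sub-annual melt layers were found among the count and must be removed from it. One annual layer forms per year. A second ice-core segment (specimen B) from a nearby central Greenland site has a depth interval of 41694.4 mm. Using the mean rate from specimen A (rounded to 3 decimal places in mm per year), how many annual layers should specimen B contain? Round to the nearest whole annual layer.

Specimen A: adjusted count: 31391 − 11 + 10 = 31390 annual layers.
A: Mean rate = 35380.2 mm / 31390 years ≈ 1.127 mm/yr.
For B, 41694.4 / 1.127 = 36995.92 years ≈ 36996 annual layers.

36996 annual layers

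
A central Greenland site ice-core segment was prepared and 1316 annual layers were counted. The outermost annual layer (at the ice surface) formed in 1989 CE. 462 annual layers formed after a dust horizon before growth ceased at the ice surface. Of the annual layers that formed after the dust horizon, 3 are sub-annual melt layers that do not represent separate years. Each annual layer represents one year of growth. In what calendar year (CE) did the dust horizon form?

462 annual layers formed after the dust horizon.
Removing the 3 false annual layers leaves 462 − 3 = 459 true annual layers beyond the dust horizon.
The annual layer at the ice surface is 1989 CE, so the dust horizon dates to 1989 − 459 = 1530 CE.

1530 CE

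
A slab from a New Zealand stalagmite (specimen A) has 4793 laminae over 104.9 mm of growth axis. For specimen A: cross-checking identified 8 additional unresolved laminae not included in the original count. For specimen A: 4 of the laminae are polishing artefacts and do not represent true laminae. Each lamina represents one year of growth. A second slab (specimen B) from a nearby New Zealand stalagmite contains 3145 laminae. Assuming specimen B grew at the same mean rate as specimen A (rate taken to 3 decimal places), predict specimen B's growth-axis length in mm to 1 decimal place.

69.2 mm

Specimen A: correcting the raw count gives 4793 − 4 + 8 = 4797 true laminae.
A: Mean rate = 104.9 mm / 4797 years ≈ 0.022 mm/year.
Length of B = 0.022 × 3145 = 69.2 mm.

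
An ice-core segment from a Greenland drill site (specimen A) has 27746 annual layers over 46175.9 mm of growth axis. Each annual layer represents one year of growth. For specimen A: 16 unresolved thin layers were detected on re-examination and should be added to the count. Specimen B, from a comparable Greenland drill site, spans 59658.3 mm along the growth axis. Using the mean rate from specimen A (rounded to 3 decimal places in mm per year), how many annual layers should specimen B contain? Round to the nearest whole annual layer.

35874 annual layers

Specimen A: true annual layer count = 27746 + 16 = 27762.
A: Extension rate ≈ 46175.9 / 27762 = 1.663 mm/yr.
For B, 59658.3 / 1.663 = 35873.90 years ≈ 35874 annual layers.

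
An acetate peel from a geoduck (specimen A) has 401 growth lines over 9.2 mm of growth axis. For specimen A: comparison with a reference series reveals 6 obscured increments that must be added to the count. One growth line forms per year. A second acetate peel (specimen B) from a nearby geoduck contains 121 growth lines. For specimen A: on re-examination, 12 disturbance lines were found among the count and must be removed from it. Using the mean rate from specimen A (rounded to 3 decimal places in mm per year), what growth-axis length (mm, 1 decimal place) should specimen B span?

2.8 mm

Specimen A: true growth line count = 401 − 12 + 6 = 395.
A: 9.2 mm over 395 years gives 9.2 / 395 ≈ 0.023 mm/year.
For B, 0.023 mm/year × 121 years = 2.8 mm.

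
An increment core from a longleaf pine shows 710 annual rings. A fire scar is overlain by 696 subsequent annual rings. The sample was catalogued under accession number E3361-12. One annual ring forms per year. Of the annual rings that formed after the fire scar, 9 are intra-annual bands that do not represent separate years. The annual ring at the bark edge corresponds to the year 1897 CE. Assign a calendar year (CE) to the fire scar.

696 annual rings post-date the fire scar.
696 − 9 false = 687 true annual rings after the fire scar.
Counting back 687 years from 1897 CE places the fire scar in 1897 − 687 = 1210 CE.

1210 CE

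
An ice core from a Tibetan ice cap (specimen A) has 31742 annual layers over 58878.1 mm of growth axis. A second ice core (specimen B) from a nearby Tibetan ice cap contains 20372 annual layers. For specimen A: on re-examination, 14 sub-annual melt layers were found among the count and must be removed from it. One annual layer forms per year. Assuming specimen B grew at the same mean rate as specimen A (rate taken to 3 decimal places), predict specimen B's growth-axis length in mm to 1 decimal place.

37810.4 mm

Specimen A: adjusted count: 31742 − 14 = 31728 annual layers.
A: Extension rate ≈ 58878.1 / 31728 = 1.856 mm per year.
B's length ≈ 1.856 × 20372 = 37810.4 mm.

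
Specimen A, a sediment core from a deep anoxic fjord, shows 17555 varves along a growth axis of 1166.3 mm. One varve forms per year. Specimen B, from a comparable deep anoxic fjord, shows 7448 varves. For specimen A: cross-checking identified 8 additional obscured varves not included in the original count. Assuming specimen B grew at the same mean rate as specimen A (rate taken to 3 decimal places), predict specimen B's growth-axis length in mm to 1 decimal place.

Specimen A: true varve count = 17555 + 8 = 17563.
A: 1166.3 mm over 17563 years gives 1166.3 / 17563 ≈ 0.066 mm per year.
For B, 0.066 mm/year × 7448 years = 491.6 mm.

491.6 mm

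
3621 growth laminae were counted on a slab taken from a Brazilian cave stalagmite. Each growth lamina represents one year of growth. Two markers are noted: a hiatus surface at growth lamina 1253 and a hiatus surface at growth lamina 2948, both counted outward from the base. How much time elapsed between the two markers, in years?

The two markers are separated by 2948 − 1253 = 1695 growth laminae.
At one growth lamina per year, 1695 years elapsed between them.

1695 years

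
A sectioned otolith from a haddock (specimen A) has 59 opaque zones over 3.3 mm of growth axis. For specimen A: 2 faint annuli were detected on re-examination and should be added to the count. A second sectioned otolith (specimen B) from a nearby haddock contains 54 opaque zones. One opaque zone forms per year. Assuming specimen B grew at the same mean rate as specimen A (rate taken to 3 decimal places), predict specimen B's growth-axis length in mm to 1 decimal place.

2.9 mm

Specimen A: true opaque zone count = 59 + 2 = 61.
A: 3.3 mm over 61 years gives 3.3 / 61 ≈ 0.054 mm/year.
Length of B = 0.054 × 54 = 2.9 mm.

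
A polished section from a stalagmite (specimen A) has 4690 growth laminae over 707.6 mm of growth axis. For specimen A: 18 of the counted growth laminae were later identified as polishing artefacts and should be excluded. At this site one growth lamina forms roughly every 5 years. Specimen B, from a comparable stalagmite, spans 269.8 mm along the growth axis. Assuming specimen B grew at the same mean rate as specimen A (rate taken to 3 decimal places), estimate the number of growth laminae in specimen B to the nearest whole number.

1799 growth laminae

Specimen A: after corrections the count is 4690 − 18 = 4672 growth laminae.
Specimen A: 4672 growth laminae at 5 years each span 4672 × 5 = 23360 years.
A: Mean rate = 707.6 mm / 23360 years ≈ 0.030 mm/yr.
For B, 269.8 / 0.030 = 8993.33 years; at 5 years per growth lamina that is 8993.33 / 5 ≈ 1799 growth laminae.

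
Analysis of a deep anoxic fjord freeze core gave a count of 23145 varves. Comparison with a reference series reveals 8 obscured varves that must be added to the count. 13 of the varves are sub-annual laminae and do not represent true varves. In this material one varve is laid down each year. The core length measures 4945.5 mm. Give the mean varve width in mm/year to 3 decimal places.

0.214 mm/year

Correcting the raw count gives 23145 − 13 + 8 = 23140 true varves.
Extension rate ≈ 4945.5 / 23140 = 0.214 mm/year.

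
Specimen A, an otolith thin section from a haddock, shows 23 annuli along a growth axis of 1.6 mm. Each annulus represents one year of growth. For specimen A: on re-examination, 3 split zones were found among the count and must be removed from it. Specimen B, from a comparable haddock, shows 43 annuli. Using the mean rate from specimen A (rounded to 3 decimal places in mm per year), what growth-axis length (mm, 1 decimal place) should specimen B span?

3.4 mm

Specimen A: after corrections the count is 23 − 3 = 20 annuli.
A: Mean rate = 1.6 mm / 20 years ≈ 0.080 mm/yr.
For B, 0.080 mm/year × 43 years = 3.4 mm.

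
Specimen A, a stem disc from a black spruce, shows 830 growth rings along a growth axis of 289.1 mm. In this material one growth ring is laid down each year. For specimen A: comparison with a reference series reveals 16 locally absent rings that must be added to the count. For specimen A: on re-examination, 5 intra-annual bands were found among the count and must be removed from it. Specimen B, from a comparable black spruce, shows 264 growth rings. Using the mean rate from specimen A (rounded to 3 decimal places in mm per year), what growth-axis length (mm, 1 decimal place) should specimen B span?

90.8 mm

Specimen A: true growth ring count = 830 − 5 + 16 = 841.
A: Mean rate = 289.1 mm / 841 years ≈ 0.344 mm per year.
For B, 0.344 mm/year × 264 years = 90.8 mm.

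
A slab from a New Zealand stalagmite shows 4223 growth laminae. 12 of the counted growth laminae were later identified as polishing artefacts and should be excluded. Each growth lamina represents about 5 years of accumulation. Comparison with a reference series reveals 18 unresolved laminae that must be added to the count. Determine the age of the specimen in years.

21145 years

Adjusted count: 4223 − 12 + 18 = 4229 growth laminae.
At 5 years per growth lamina, 4229 × 5 = 21145 years.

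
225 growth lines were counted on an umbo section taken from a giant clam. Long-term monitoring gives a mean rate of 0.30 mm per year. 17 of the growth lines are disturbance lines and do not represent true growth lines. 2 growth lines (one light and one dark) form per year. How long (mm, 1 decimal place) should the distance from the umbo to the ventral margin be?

True growth line count = 225 − 17 = 208.
With 2 growth lines per year, 208 / 2 = 104 years.
104 years at 0.30 mm/year gives 0.30 × 104 = 31.2 mm.

31.2 mm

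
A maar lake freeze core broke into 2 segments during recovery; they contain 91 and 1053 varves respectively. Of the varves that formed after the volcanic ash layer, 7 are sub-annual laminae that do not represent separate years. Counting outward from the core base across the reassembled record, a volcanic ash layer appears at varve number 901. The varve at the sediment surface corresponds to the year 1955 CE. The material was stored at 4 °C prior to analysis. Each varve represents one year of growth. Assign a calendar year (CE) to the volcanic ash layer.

Total varves = 91 + 1053 = 1144.
Between varve 901 and the sediment surface there are 1144 − 901 = 243 varves.
243 − 7 false = 236 true varves after the volcanic ash layer.
The varve at the sediment surface is 1955 CE, so the volcanic ash layer dates to 1955 − 236 = 1719 CE.

1719 CE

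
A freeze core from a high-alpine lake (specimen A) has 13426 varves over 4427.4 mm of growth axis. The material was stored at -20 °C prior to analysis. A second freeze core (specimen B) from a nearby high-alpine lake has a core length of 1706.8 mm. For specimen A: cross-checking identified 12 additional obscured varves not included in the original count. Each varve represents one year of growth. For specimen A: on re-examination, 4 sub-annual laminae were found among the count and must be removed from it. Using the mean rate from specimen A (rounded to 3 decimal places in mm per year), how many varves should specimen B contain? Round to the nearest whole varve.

Specimen A: adjusted count: 13426 − 4 + 12 = 13434 varves.
A: Mean rate = 4427.4 mm / 13434 years ≈ 0.330 mm/year.
Specimen B: 1706.8 mm / 0.330 mm per year = 5172.12 years ≈ 5172 varves.

5172 varves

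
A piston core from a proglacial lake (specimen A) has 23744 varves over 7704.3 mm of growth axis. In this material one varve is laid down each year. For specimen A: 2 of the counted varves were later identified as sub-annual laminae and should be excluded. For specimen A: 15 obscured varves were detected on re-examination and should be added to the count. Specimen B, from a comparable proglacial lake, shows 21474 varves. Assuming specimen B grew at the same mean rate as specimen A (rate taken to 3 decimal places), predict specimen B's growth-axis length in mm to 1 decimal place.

Specimen A: after corrections the count is 23744 − 2 + 15 = 23757 varves.
A: Mean rate = 7704.3 mm / 23757 years ≈ 0.324 mm/year.
Length of B = 0.324 × 21474 = 6957.6 mm.

6957.6 mm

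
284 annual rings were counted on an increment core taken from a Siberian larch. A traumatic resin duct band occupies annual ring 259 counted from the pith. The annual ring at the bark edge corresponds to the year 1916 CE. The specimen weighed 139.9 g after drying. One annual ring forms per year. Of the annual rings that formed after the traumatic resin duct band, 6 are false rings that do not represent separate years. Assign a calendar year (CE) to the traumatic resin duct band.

284 − 259 = 25 annual rings lie beyond the traumatic resin duct band toward the bark edge.
25 − 6 false = 19 true annual rings after the traumatic resin duct band.
Counting back 19 years from 1916 CE places the traumatic resin duct band in 1916 − 19 = 1897 CE.

1897 CE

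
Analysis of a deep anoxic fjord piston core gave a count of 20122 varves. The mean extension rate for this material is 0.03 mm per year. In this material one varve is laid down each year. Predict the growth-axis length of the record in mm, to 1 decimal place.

The record spans 20122 years at 0.03 mm per year.
Length ≈ 0.03 × 20122 = 603.7 mm.

603.7 mm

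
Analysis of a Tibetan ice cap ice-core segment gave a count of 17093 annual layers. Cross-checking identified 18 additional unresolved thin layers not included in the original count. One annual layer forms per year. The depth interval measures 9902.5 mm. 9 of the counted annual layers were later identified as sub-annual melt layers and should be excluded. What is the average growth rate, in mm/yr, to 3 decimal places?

0.579 mm/yr

Correcting the raw count gives 17093 − 9 + 18 = 17102 true annual layers.
Mean rate = 9902.5 mm / 17102 years ≈ 0.579 mm/yr.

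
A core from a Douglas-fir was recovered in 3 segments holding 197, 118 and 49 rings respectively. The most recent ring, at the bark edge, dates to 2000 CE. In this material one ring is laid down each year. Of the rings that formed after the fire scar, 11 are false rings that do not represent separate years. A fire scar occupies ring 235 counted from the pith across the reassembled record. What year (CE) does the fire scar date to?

Total rings = 197 + 118 + 49 = 364.
364 − 235 = 129 rings lie beyond the fire scar toward the bark edge.
129 − 11 false = 118 true rings after the fire scar.
2000 − 118 = 1882 CE.

1882 CE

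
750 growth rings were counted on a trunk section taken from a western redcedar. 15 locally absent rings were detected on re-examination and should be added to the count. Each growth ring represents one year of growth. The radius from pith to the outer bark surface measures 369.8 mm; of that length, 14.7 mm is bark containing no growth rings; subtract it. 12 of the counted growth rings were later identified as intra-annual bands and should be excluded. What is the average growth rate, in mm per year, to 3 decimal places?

0.472 mm per year

Correcting the raw count gives 750 − 12 + 15 = 753 true growth rings.
The growth record spans 369.8 − 14.7 = 355.1 mm.
355.1 mm over 753 years gives 355.1 / 753 ≈ 0.472 mm per year.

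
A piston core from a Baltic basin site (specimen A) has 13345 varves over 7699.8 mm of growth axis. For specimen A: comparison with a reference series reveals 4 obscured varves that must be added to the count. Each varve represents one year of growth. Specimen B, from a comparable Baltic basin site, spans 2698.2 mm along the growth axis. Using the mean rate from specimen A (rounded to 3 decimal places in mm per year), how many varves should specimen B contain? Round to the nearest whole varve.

Specimen A: true varve count = 13345 + 4 = 13349.
A: Mean rate = 7699.8 mm / 13349 years ≈ 0.577 mm per year.
For B, 2698.2 / 0.577 = 4676.26 years ≈ 4676 varves.

4676 varves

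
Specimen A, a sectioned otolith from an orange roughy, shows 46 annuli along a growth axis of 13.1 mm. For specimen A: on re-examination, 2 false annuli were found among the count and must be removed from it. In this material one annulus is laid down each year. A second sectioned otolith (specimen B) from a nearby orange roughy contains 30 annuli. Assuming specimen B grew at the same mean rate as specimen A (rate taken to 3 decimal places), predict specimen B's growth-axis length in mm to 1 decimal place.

8.9 mm

Specimen A: true annulus count = 46 − 2 = 44.
A: Mean rate = 13.1 mm / 44 years ≈ 0.298 mm/year.
Length of B = 0.298 × 30 = 8.9 mm.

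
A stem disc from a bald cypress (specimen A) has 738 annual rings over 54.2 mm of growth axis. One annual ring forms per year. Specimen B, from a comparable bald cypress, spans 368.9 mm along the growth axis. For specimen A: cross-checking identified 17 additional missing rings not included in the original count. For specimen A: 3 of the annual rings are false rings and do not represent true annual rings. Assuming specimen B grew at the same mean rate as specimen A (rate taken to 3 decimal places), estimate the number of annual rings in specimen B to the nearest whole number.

5124 annual rings

Specimen A: true annual ring count = 738 − 3 + 17 = 752.
A: Extension rate ≈ 54.2 / 752 = 0.072 mm per year.
B spans 368.9 / 0.072 = 5123.61 years ≈ 5124 annual rings.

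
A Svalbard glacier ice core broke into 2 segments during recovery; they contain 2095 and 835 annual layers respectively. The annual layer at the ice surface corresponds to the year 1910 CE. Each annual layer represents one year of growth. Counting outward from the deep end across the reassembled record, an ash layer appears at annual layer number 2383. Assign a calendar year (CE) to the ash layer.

1363 CE

Total annual layers = 2095 + 835 = 2930.
The ash layer sits at annual layer 2383 from the deep end, so 2930 − 2383 = 547 annual layers formed after it.
1910 − 547 = 1363 CE.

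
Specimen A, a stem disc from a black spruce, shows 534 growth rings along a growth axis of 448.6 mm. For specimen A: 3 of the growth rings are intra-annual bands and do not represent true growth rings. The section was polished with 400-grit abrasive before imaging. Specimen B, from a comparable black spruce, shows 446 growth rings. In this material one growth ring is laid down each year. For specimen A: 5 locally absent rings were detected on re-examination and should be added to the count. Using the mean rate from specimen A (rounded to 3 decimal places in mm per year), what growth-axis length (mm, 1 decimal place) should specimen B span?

Specimen A: correcting the raw count gives 534 − 3 + 5 = 536 true growth rings.
A: Mean rate = 448.6 mm / 536 years ≈ 0.837 mm per year.
B's length ≈ 0.837 × 446 = 373.3 mm.

373.3 mm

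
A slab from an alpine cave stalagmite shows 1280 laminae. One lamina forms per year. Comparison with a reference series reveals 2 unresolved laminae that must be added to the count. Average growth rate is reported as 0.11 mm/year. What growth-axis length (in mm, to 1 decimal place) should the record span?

141.0 mm

True lamina count = 1280 + 2 = 1282.
Length ≈ 0.11 × 1282 = 141.0 mm.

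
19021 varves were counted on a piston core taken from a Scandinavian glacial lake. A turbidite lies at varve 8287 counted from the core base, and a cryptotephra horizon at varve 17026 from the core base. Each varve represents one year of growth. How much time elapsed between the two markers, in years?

The two markers are separated by 17026 − 8287 = 8739 varves.
At one varve per year, 8739 years elapsed between them.

8739 yr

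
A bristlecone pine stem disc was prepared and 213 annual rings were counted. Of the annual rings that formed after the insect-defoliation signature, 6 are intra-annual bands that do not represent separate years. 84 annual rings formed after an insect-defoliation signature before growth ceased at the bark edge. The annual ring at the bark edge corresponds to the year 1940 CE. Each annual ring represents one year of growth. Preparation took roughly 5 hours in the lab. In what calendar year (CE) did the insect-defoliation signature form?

1862 CE

84 annual rings post-date the insect-defoliation signature.
84 − 6 false = 78 true annual rings after the insect-defoliation signature.
1940 − 78 = 1862 CE.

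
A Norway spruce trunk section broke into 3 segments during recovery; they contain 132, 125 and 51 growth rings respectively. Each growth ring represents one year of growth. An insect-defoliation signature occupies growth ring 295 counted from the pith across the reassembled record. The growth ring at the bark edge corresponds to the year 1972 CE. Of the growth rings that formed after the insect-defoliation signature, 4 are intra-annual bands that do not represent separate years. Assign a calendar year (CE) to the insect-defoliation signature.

1963 CE

Total growth rings = 132 + 125 + 51 = 308.
308 − 295 = 13 growth rings lie beyond the insect-defoliation signature toward the bark edge.
Removing the 4 false growth rings leaves 13 − 4 = 9 true growth rings beyond the insect-defoliation signature.
The growth ring at the bark edge is 1972 CE, so the insect-defoliation signature dates to 1972 − 9 = 1963 CE.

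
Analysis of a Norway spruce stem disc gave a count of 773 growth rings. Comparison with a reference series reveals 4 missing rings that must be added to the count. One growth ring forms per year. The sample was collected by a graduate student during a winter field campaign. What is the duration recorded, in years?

True growth ring count = 773 + 4 = 777.
At one growth ring per year, that is 777 years.

777 yr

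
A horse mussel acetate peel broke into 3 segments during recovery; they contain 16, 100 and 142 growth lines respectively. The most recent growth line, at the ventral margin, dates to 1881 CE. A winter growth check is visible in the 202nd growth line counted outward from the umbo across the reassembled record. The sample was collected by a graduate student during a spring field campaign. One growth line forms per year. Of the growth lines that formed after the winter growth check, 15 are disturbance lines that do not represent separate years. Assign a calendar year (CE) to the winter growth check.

1840 CE

Total growth lines = 16 + 100 + 142 = 258.
258 − 202 = 56 growth lines lie beyond the winter growth check toward the ventral margin.
Removing the 15 false growth lines leaves 56 − 15 = 41 true growth lines beyond the winter growth check.
The growth line at the ventral margin is 1881 CE, so the winter growth check dates to 1881 − 41 = 1840 CE.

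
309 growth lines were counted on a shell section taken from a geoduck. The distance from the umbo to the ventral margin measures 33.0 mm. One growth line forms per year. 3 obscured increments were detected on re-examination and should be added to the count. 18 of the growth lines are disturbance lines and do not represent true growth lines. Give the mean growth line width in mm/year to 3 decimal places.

Correcting the raw count gives 309 − 18 + 3 = 294 true growth lines.
Extension rate ≈ 33.0 / 294 = 0.112 mm/year.

0.112 mm/year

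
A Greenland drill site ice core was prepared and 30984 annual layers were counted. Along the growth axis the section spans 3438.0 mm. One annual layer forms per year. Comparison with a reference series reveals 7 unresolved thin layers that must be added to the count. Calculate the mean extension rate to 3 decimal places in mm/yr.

After corrections the count is 30984 + 7 = 30991 annual layers.
3438.0 mm over 30991 years gives 3438.0 / 30991 ≈ 0.111 mm/yr.

0.111 mm/yr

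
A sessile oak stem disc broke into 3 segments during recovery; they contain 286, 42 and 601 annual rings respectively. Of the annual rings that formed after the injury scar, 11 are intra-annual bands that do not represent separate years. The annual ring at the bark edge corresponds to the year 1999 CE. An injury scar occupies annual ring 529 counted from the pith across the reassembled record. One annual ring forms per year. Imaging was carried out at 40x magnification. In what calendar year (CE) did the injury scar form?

1610 CE

Total annual rings = 286 + 42 + 601 = 929.
The injury scar sits at annual ring 529 from the pith, so 929 − 529 = 400 annual rings formed after it.
400 − 11 false = 389 true annual rings after the injury scar.
1999 − 389 = 1610 CE.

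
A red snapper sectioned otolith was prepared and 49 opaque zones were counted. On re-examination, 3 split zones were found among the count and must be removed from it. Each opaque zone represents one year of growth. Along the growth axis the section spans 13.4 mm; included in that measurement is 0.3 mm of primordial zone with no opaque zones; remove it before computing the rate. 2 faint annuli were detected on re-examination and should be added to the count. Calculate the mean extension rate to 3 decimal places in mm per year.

0.273 mm per year

Adjusted count: 49 − 3 + 2 = 48 opaque zones.
Removing the 0.3 mm offcut leaves 13.4 − 0.3 = 13.1 mm.
Mean rate = 13.1 mm / 48 years ≈ 0.273 mm per year.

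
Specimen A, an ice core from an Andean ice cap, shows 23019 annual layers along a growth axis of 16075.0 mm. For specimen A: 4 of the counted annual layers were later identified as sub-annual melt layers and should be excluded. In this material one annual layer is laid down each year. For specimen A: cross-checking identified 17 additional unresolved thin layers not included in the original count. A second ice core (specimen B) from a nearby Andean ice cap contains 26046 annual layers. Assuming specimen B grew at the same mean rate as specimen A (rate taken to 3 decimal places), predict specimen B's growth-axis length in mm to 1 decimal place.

Specimen A: after corrections the count is 23019 − 4 + 17 = 23032 annual layers.
A: Mean rate = 16075.0 mm / 23032 years ≈ 0.698 mm/yr.
Length of B = 0.698 × 26046 = 18180.1 mm.

18180.1 mm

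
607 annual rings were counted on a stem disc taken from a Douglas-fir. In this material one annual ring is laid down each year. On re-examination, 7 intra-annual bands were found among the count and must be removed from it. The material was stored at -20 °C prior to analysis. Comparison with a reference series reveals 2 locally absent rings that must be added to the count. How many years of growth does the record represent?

602 yr

Adjusted count: 607 − 7 + 2 = 602 annual rings.
At one annual ring per year, that is 602 years.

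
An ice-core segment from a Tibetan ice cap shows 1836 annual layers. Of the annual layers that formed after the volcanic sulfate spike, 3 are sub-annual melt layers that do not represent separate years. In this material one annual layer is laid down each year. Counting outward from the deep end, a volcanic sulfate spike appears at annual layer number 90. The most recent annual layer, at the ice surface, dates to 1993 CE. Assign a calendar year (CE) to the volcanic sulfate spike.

250 CE

The volcanic sulfate spike sits at annual layer 90 from the deep end, so 1836 − 90 = 1746 annual layers formed after it.
Removing the 3 false annual layers leaves 1746 − 3 = 1743 true annual layers beyond the volcanic sulfate spike.
Counting back 1743 years from 1993 CE places the volcanic sulfate spike in 1993 − 1743 = 250 CE.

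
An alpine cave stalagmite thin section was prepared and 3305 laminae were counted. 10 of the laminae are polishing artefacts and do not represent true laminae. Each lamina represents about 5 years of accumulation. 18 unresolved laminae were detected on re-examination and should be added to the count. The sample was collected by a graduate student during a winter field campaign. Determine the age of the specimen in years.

16565 years

True lamina count = 3305 − 10 + 18 = 3313.
3313 laminae at 5 years each span 3313 × 5 = 16565 years.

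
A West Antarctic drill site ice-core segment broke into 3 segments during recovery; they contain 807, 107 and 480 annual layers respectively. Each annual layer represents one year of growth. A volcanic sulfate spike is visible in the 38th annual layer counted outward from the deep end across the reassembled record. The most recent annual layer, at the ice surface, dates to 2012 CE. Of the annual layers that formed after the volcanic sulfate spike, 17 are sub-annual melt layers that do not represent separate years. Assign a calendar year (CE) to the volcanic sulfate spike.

673 CE

Total annual layers = 807 + 107 + 480 = 1394.
Between annual layer 38 and the ice surface there are 1394 − 38 = 1356 annual layers.
Removing the 17 false annual layers leaves 1356 − 17 = 1339 true annual layers beyond the volcanic sulfate spike.
2012 − 1339 = 673 CE.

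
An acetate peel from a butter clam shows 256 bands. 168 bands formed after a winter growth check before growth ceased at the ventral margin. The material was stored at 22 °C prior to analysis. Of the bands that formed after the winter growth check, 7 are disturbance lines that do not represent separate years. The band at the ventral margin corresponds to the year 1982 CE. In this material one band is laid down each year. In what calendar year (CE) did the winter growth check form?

168 bands formed after the winter growth check.
Removing the 7 false bands leaves 168 − 7 = 161 true bands beyond the winter growth check.
The band at the ventral margin is 1982 CE, so the winter growth check dates to 1982 − 161 = 1821 CE.

1821 CE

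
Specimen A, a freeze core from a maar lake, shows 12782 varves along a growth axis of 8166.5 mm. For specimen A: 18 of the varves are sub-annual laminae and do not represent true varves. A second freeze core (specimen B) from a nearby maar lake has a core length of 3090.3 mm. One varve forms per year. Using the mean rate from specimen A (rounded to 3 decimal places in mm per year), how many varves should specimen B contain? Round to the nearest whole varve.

4829 varves

Specimen A: true varve count = 12782 − 18 = 12764.
A: 8166.5 mm over 12764 years gives 8166.5 / 12764 ≈ 0.640 mm/year.
Specimen B: 3090.3 mm / 0.640 mm per year = 4828.59 years ≈ 4829 varves.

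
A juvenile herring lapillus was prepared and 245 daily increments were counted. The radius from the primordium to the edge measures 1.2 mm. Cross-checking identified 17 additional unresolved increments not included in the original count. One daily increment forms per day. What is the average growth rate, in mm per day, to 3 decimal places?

Correcting the raw count gives 245 + 17 = 262 true daily increments.
Extension rate ≈ 1.2 / 262 = 0.005 mm per day.

0.005 mm per day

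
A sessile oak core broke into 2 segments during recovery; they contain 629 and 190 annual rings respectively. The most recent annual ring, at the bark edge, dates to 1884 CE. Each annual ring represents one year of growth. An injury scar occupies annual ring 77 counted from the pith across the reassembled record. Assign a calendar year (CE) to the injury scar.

1142 CE

Total annual rings = 629 + 190 = 819.
Between annual ring 77 and the bark edge there are 819 − 77 = 742 annual rings.
1884 − 742 = 1142 CE.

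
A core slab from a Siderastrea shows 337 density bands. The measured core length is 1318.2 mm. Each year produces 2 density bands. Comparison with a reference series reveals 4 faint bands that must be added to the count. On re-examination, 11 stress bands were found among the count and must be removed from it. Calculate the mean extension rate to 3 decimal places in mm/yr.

Adjusted count: 337 − 11 + 4 = 330 density bands.
Dividing by 2 density bands per year: 330 / 2 = 165 years.
Extension rate ≈ 1318.2 / 165 = 7.989 mm/yr.

7.989 mm/yr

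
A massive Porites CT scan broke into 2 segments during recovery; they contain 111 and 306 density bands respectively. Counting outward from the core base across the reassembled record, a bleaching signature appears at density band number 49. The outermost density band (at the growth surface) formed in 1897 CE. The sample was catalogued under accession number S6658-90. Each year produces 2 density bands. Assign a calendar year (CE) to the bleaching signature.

Total density bands = 111 + 306 = 417.
The bleaching signature sits at density band 49 from the core base, so 417 − 49 = 368 density bands formed after it.
With 2 density bands per year, 368 / 2 = 184 years.
Counting back 184 years from 1897 CE places the bleaching signature in 1897 − 184 = 1713 CE.

1713 CE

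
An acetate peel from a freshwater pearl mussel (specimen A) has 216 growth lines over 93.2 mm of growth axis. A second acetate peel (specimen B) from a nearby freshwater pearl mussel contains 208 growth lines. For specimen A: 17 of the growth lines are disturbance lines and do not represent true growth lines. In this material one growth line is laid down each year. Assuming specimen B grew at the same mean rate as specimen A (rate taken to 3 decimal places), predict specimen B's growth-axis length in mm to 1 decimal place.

Specimen A: after corrections the count is 216 − 17 = 199 growth lines.
A: 93.2 mm over 199 years gives 93.2 / 199 ≈ 0.468 mm/year.
For B, 0.468 mm/year × 208 years = 97.3 mm.

97.3 mm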